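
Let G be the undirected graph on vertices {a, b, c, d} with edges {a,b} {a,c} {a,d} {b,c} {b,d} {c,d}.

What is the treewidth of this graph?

3

A width-3 tree decomposition is:
Bags: B1 = {a, b, c, d}
Tree: (single bag)
A single bag containing all 4 vertices is trivially a valid decomposition of width 3. For the lower bound, the 4 vertices {a, b, c, d} are pairwise adjacent, and any tree decomposition puts a clique entirely inside one bag — forcing width ≥ 3. The upper and lower bounds meet at 3, so that is the treewidth.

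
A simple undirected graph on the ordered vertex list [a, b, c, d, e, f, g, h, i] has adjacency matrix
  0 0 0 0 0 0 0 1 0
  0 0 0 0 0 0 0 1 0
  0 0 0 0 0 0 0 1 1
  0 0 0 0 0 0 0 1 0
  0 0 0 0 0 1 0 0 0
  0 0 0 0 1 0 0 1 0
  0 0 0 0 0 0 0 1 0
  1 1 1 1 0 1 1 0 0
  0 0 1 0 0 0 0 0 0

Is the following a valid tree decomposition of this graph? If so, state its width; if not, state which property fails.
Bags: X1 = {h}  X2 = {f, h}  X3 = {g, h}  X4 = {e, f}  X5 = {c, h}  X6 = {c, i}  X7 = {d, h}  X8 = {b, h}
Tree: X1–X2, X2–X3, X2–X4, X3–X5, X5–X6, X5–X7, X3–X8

No — vertex a appears in no bag.

A tree decomposition must satisfy three properties: every vertex lies in some bag; for every edge, both endpoints lie together in some bag; and for every vertex, the bags containing it form a connected subtree. Here vertex a appears in no bag, so the decomposition is invalid.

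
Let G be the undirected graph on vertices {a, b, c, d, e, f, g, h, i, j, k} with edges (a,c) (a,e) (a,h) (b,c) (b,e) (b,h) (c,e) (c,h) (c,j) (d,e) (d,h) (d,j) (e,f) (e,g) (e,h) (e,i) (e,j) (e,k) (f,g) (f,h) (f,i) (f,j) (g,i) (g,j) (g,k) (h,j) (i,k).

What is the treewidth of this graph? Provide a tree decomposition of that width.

Every bag has size at most 4, so the width is 4 − 1 = 3 and tw(G) ≤ 3. Conversely, {e, f, g, j} is a clique of size 4, and the vertices of any clique must share a bag in every tree decomposition; so some bag has ≥ 4 vertices and tw(G) ≥ 3. Combining the bounds, tw(G) = 3.

Treewidth 3.
Bags: B1 = {e, f, g, j}  B2 = {e, f, h, j}  B3 = {e, f, g, i}  B4 = {c, e, h, j}  B5 = {b, c, e, h}  B6 = {a, c, e, h}  B7 = {e, g, i, k}  B8 = {d, e, h, j}
Tree: B1–B2, B1–B3, B2–B4, B4–B5, B5–B6, B3–B7, B4–B8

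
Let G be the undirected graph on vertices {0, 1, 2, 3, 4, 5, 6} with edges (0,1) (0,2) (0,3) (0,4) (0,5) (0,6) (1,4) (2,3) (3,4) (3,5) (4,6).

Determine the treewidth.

A width-2 tree decomposition is:
Bags: B1 = {0, 3, 4}  B2 = {0, 2, 3}  B3 = {0, 3, 5}  B4 = {0, 4, 6}  B5 = {0, 1, 4}
Tree: B1–B2, B1–B3, B1–B4, B4–B5
The largest bag has 3 vertices, giving width 2; this decomposition certifies tw(G) ≤ 2. For the lower bound, the 3 vertices {0, 1, 4} are pairwise adjacent, and any tree decomposition puts a clique entirely inside one bag — forcing width ≥ 2. Therefore the treewidth is 2.

2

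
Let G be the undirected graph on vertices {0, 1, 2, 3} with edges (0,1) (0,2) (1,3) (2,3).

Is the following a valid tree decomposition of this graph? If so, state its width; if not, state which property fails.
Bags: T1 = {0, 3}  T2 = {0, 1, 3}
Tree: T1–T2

No — vertex 2 appears in no bag.

A tree decomposition must satisfy three properties: every vertex lies in some bag; for every edge, both endpoints lie together in some bag; and for every vertex, the bags containing it form a connected subtree. Here vertex 2 appears in no bag, so the decomposition is invalid.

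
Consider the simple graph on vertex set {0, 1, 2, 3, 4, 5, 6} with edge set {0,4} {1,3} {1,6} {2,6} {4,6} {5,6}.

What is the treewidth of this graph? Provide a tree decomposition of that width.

Each bag holds 2 vertices, so the decomposition has width 1, which upper-bounds the treewidth. Any graph with an edge has treewidth ≥ 1, and G has the edge 1–6. Hence tw(G) = 1 exactly.

Treewidth 1.
Bags: B1 = {1, 6}  B2 = {1, 3}  B3 = {5, 6}  B4 = {4, 6}  B5 = {2, 6}  B6 = {0, 4}
Tree: B1–B2, B1–B3, B3–B4, B4–B5, B4–B6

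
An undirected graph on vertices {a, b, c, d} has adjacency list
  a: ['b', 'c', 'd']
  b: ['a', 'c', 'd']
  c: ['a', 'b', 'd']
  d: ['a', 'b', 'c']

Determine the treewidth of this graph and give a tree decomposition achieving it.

Treewidth 3.
Bags: B1 = {a, b, c, d}
Tree: (single bag)

With just one bag of size 4, the width is 4 − 1 = 3, so tw(G) ≤ 3. For the lower bound, the 4 vertices {a, b, c, d} are pairwise adjacent, and any tree decomposition puts a clique entirely inside one bag — forcing width ≥ 3. Hence tw(G) = 3 exactly.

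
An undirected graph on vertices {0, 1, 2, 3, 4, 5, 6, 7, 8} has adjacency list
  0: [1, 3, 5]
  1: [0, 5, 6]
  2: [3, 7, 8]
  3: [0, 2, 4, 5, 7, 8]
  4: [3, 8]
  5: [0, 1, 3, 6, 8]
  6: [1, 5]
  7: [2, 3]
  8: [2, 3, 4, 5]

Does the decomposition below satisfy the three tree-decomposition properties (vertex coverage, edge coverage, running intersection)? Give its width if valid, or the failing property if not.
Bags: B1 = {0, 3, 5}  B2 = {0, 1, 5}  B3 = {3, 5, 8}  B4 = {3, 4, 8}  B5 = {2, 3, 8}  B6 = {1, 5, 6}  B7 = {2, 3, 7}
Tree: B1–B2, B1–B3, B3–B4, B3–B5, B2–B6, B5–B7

Yes; width 2.

Every vertex of G appears in some bag (union = {0, 1, 2, 3, 4, 5, 6, 7, 8}); every edge is covered by a bag; and for each vertex v the set of bags containing v is connected in the bag tree. The decomposition is therefore valid. The largest bag has 3 vertices, so the width is 2.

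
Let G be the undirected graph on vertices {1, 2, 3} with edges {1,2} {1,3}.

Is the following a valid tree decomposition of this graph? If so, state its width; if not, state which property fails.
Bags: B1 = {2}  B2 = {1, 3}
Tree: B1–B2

A tree decomposition must satisfy three properties: every vertex lies in some bag; for every edge, both endpoints lie together in some bag; and for every vertex, the bags containing it form a connected subtree. Here edge (1,2) lies in no bag, so the decomposition is invalid.

No — edge (1,2) lies in no bag.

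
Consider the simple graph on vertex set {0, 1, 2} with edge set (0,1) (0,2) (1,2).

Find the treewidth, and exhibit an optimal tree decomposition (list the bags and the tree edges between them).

Treewidth 2.
One optimal decomposition is:
Bags: B1 = {0, 1, 2}
Tree: (single bag)

With just one bag of size 3, the width is 3 − 1 = 2, so tw(G) ≤ 2. Conversely, {0, 1, 2} is a clique of size 3, and the vertices of any clique must share a bag in every tree decomposition; so some bag has ≥ 3 vertices and tw(G) ≥ 2. Combining the bounds, tw(G) = 2.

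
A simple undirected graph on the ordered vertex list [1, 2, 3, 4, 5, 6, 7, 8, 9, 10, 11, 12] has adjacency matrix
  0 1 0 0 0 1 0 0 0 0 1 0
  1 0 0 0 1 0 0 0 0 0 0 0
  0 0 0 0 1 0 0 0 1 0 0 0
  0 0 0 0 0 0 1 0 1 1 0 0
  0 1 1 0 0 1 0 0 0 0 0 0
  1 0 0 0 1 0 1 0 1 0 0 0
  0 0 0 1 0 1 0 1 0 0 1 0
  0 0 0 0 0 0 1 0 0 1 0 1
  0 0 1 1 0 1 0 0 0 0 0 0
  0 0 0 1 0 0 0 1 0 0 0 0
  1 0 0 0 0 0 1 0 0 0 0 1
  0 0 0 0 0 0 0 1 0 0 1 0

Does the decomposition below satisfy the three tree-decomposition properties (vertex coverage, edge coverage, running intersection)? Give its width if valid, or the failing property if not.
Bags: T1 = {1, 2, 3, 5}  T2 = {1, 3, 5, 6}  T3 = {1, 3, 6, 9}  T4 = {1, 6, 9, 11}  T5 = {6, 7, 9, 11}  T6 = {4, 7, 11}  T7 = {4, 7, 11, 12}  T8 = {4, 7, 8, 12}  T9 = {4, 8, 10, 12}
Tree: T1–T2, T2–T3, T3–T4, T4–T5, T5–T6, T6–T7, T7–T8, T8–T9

A tree decomposition must satisfy three properties: every vertex lies in some bag; for every edge, both endpoints lie together in some bag; and for every vertex, the bags containing it form a connected subtree. Here edge (9,4) lies in no bag, so the decomposition is invalid.

No — edge (9,4) lies in no bag.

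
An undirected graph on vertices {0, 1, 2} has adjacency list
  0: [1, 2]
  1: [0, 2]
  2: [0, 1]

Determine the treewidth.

A width-2 tree decomposition is:
Bags: B1 = {0, 1, 2}
Tree: (single bag)
With just one bag of size 3, the width is 3 − 1 = 2, so tw(G) ≤ 2. On the other hand G contains the 3-clique {0, 1, 2}. A clique must lie in a single bag of any decomposition, so no decomposition can have width below 2. The upper and lower bounds meet at 2, so that is the treewidth.

2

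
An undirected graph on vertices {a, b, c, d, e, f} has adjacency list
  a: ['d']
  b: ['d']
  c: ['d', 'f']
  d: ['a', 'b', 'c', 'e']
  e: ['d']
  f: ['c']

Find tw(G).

1

A width-1 tree decomposition is:
Bags: B1 = {c, d}  B2 = {a, d}  B3 = {d, e}  B4 = {b, d}  B5 = {c, f}
Tree: B1–B2, B1–B3, B1–B4, B1–B5
The largest bag has 2 vertices, giving width 1; this decomposition certifies tw(G) ≤ 1. Any graph with an edge has treewidth ≥ 1, and G has the edge d–c. The upper and lower bounds meet at 1, so that is the treewidth.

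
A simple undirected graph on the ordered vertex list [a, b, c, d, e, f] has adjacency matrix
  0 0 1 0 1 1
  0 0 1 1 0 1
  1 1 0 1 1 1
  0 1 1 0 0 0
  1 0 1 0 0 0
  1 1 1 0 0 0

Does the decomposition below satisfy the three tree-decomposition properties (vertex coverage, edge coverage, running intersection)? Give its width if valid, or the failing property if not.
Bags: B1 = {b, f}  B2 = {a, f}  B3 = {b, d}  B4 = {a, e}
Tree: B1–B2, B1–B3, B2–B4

No — vertex c appears in no bag.

A tree decomposition must satisfy three properties: every vertex lies in some bag; for every edge, both endpoints lie together in some bag; and for every vertex, the bags containing it form a connected subtree. Here vertex c appears in no bag, so the decomposition is invalid.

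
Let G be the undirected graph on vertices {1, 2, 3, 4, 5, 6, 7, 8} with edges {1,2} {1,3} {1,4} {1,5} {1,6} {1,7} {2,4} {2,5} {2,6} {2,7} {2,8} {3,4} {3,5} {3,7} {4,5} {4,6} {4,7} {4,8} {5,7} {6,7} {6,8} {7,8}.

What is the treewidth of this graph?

4

A width-4 tree decomposition is:
Bags: B1 = {2, 4, 6, 7, 8}  B2 = {1, 2, 4, 6, 7}  B3 = {1, 2, 4, 5, 7}  B4 = {1, 3, 4, 5, 7}
Tree: B1–B2, B2–B3, B3–B4
Each bag holds 5 vertices, so the decomposition has width 4, which upper-bounds the treewidth. On the other hand G contains the 5-clique {2, 4, 6, 7, 8}. A clique must lie in a single bag of any decomposition, so no decomposition can have width below 4. Therefore the treewidth is 4.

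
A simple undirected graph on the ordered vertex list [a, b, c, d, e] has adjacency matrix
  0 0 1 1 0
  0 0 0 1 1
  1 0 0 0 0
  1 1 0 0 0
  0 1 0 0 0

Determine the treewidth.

1

A width-1 tree decomposition is:
Bags: B1 = {b, e}  B2 = {b, d}  B3 = {a, d}  B4 = {a, c}
Tree: B1–B2, B2–B3, B3–B4
The largest bag has 2 vertices, giving width 1; this decomposition certifies tw(G) ≤ 1. Any graph with an edge has treewidth ≥ 1, and G has the edge e–b. The upper and lower bounds meet at 1, so that is the treewidth.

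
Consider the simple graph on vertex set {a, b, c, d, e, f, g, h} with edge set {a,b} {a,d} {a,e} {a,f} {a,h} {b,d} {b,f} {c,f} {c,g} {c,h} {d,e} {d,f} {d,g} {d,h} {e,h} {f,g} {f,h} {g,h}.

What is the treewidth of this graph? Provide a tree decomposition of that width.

Treewidth 3.
One such decomposition:
Bags: B1 = {a, d, f, h}  B2 = {a, d, e, h}  B3 = {a, b, d, f}  B4 = {d, f, g, h}  B5 = {c, f, g, h}
Tree: B1–B2, B1–B3, B1–B4, B4–B5

Each bag holds 4 vertices, so the decomposition has width 3, which upper-bounds the treewidth. For the lower bound, the 4 vertices {a, d, e, h} are pairwise adjacent, and any tree decomposition puts a clique entirely inside one bag — forcing width ≥ 3. Therefore the treewidth is 3.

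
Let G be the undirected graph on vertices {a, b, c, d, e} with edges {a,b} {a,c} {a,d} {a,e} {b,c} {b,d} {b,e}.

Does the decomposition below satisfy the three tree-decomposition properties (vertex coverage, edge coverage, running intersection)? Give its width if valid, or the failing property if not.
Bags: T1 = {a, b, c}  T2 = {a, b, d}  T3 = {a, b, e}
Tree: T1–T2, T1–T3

Yes; width 2.

Vertex coverage: the bags together contain {a, b, c, d, e}, the full vertex set. Edge coverage: each edge of G has both endpoints in at least one bag. Running intersection: for every vertex, the bags containing it form a connected subtree. All three properties hold, so this is a valid tree decomposition of width max|bag| − 1 = 2, and hence tw(G) ≤ 2.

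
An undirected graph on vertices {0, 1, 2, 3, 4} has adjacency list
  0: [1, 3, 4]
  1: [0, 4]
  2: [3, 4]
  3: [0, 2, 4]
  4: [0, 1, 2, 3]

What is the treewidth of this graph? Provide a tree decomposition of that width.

Every bag has size at most 3, so the width is 3 − 1 = 2 and tw(G) ≤ 2. For the lower bound, the 3 vertices {0, 1, 4} are pairwise adjacent, and any tree decomposition puts a clique entirely inside one bag — forcing width ≥ 2. The upper and lower bounds meet at 2, so that is the treewidth.

Treewidth 2.
One optimal decomposition is:
Bags: B1 = {2, 3, 4}  B2 = {0, 3, 4}  B3 = {0, 1, 4}
Tree: B1–B2, B2–B3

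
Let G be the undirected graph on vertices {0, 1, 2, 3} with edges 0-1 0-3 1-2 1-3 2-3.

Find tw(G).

2

A width-2 tree decomposition is:
Bags: B1 = {0, 1, 3}  B2 = {1, 2, 3}
Tree: B1–B2
Every bag has size at most 3, so the width is 3 − 1 = 2 and tw(G) ≤ 2. On the other hand G contains the 3-clique {0, 1, 3}. A clique must lie in a single bag of any decomposition, so no decomposition can have width below 2. The upper and lower bounds meet at 2, so that is the treewidth.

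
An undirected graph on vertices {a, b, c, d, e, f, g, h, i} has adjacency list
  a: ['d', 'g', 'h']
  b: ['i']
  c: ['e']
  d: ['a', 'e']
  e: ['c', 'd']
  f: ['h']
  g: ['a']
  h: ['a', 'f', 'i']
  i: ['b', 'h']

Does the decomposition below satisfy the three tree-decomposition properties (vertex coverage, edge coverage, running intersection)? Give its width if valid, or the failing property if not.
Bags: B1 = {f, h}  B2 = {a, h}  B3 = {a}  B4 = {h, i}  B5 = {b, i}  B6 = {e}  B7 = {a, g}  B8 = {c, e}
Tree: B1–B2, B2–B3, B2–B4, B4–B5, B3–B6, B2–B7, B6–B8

No — vertex d appears in no bag.

A tree decomposition must satisfy three properties: every vertex lies in some bag; for every edge, both endpoints lie together in some bag; and for every vertex, the bags containing it form a connected subtree. Here vertex d appears in no bag, so the decomposition is invalid.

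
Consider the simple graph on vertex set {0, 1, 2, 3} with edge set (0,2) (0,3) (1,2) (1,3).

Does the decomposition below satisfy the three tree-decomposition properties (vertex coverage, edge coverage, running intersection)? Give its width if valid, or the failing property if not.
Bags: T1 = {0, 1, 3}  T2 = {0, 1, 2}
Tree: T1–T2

Every vertex of G appears in some bag (union = {0, 1, 2, 3}); every edge is covered by a bag; and for each vertex v the set of bags containing v is connected in the bag tree. The decomposition is therefore valid. The largest bag has 3 vertices, so the width is 2.

Yes; width 2.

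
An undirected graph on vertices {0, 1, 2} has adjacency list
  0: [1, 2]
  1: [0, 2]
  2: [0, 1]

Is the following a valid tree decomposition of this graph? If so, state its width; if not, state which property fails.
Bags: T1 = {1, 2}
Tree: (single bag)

A tree decomposition must satisfy three properties: every vertex lies in some bag; for every edge, both endpoints lie together in some bag; and for every vertex, the bags containing it form a connected subtree. Here vertex 0 appears in no bag, so the decomposition is invalid.

No — vertex 0 appears in no bag.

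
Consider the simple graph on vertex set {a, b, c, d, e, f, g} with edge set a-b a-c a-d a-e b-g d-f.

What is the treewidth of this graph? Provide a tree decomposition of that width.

The largest bag has 2 vertices, giving width 1; this decomposition certifies tw(G) ≤ 1. Since G has at least one edge (e.g. a–b), it is not an edgeless graph, so tw(G) ≥ 1. Combining the bounds, tw(G) = 1.

Treewidth 1.
Bags: B1 = {a, b}  B2 = {b, g}  B3 = {a, d}  B4 = {a, e}  B5 = {a, c}  B6 = {d, f}
Tree: B1–B2, B1–B3, B3–B4, B1–B5, B3–B6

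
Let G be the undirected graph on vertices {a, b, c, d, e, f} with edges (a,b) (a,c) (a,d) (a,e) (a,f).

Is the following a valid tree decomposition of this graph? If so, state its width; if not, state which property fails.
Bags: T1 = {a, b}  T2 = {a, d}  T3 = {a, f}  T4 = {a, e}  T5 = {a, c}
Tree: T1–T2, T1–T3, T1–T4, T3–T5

Yes; width 1.

Vertex coverage: the bags together contain {a, b, c, d, e, f}, the full vertex set. Edge coverage: each edge of G has both endpoints in at least one bag. Running intersection: for every vertex, the bags containing it form a connected subtree. All three properties hold, so this is a valid tree decomposition of width max|bag| − 1 = 1, and hence tw(G) ≤ 1.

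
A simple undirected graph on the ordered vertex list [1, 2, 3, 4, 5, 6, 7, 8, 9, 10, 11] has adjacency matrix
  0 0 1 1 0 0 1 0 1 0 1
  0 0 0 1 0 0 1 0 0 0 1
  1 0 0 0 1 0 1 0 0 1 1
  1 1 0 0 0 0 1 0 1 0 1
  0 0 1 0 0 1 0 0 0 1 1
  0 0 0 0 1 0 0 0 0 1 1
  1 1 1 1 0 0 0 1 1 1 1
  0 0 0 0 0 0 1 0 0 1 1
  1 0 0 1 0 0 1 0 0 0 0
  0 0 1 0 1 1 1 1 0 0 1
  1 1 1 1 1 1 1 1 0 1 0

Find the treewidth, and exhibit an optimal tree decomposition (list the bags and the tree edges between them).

Each bag holds 4 vertices, so the decomposition has width 3, which upper-bounds the treewidth. On the other hand G contains the 4-clique {1, 4, 7, 9}. A clique must lie in a single bag of any decomposition, so no decomposition can have width below 3. Hence tw(G) = 3 exactly.

Treewidth 3.
One such decomposition:
Bags: B1 = {3, 7, 10, 11}  B2 = {3, 5, 10, 11}  B3 = {1, 3, 7, 11}  B4 = {1, 4, 7, 11}  B5 = {1, 4, 7, 9}  B6 = {5, 6, 10, 11}  B7 = {7, 8, 10, 11}  B8 = {2, 4, 7, 11}
Tree: B1–B2, B1–B3, B3–B4, B4–B5, B2–B6, B1–B7, B4–B8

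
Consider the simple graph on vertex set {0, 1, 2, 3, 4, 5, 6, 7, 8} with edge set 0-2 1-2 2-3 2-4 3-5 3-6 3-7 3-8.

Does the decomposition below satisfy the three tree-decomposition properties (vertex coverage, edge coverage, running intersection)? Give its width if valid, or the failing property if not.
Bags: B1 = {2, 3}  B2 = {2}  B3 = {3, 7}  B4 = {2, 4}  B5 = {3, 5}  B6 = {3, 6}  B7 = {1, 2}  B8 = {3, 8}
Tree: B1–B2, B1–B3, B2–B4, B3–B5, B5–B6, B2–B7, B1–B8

A tree decomposition must satisfy three properties: every vertex lies in some bag; for every edge, both endpoints lie together in some bag; and for every vertex, the bags containing it form a connected subtree. Here vertex 0 appears in no bag, so the decomposition is invalid.

No — vertex 0 appears in no bag.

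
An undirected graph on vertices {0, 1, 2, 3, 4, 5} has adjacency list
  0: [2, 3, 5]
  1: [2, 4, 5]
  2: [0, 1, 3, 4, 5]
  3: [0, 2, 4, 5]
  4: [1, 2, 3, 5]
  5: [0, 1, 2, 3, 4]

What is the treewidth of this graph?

3

A width-3 tree decomposition is:
Bags: B1 = {2, 3, 4, 5}  B2 = {1, 2, 4, 5}  B3 = {0, 2, 3, 5}
Tree: B1–B2, B1–B3
The largest bag has 4 vertices, giving width 3; this decomposition certifies tw(G) ≤ 3. Conversely, {1, 2, 4, 5} is a clique of size 4, and the vertices of any clique must share a bag in every tree decomposition; so some bag has ≥ 4 vertices and tw(G) ≥ 3. Hence tw(G) = 3 exactly.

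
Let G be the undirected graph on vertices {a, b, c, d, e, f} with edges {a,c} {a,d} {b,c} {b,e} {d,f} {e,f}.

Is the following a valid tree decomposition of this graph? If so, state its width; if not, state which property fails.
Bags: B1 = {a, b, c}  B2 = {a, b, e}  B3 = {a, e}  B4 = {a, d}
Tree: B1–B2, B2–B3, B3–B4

A tree decomposition must satisfy three properties: every vertex lies in some bag; for every edge, both endpoints lie together in some bag; and for every vertex, the bags containing it form a connected subtree. Here vertex f appears in no bag, so the decomposition is invalid.

No — vertex f appears in no bag.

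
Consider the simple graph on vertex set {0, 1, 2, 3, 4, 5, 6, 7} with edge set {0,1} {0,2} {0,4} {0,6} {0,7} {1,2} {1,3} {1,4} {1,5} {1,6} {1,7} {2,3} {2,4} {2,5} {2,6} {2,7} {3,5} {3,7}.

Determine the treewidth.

A width-3 tree decomposition is:
Bags: B1 = {0, 1, 2, 7}  B2 = {0, 1, 2, 4}  B3 = {0, 1, 2, 6}  B4 = {1, 2, 3, 7}  B5 = {1, 2, 3, 5}
Tree: B1–B2, B2–B3, B1–B4, B4–B5
The largest bag has 4 vertices, giving width 3; this decomposition certifies tw(G) ≤ 3. On the other hand G contains the 4-clique {0, 1, 2, 4}. A clique must lie in a single bag of any decomposition, so no decomposition can have width below 3. Hence tw(G) = 3 exactly.

3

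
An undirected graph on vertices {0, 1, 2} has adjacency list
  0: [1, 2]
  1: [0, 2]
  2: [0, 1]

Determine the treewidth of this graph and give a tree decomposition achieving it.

A single bag containing all 3 vertices is trivially a valid decomposition of width 2. For the lower bound, the 3 vertices {0, 1, 2} are pairwise adjacent, and any tree decomposition puts a clique entirely inside one bag — forcing width ≥ 2. The upper and lower bounds meet at 2, so that is the treewidth.

Treewidth 2.
Bags: B1 = {0, 1, 2}
Tree: (single bag)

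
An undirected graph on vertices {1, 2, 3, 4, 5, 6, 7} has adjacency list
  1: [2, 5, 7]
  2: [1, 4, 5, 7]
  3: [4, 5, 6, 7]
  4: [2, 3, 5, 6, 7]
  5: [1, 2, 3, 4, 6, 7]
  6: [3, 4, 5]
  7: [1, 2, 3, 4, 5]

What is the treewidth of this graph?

3

A width-3 tree decomposition is:
Bags: B1 = {2, 4, 5, 7}  B2 = {1, 2, 5, 7}  B3 = {3, 4, 5, 7}  B4 = {3, 4, 5, 6}
Tree: B1–B2, B1–B3, B3–B4
The largest bag has 4 vertices, giving width 3; this decomposition certifies tw(G) ≤ 3. Conversely, {1, 2, 5, 7} is a clique of size 4, and the vertices of any clique must share a bag in every tree decomposition; so some bag has ≥ 4 vertices and tw(G) ≥ 3. Therefore the treewidth is 3.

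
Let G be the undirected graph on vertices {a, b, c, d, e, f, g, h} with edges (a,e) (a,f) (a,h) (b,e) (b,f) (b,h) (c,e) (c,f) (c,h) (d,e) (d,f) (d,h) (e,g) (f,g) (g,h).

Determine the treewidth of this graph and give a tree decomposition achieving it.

The largest bag has 4 vertices, giving width 3; this decomposition certifies tw(G) ≤ 3. For the lower bound: the 4 vertex sets {b,f}, {c,e}, {h}, {a} are disjoint, each induces a connected subgraph, and every pair is joined by at least one edge of G. Contracting each set to a single vertex therefore yields K_{4} as a minor, and since treewidth is minor-monotone, tw(G) ≥ tw(K_{4}) = 3. The upper and lower bounds meet at 3, so that is the treewidth.

Treewidth 3.
One such decomposition:
Bags: B1 = {b, e, f, h}  B2 = {c, e, f, h}  B3 = {a, e, f, h}  B4 = {d, e, f, h}  B5 = {e, f, g, h}
Tree: B1–B2, B2–B3, B3–B4, B4–B5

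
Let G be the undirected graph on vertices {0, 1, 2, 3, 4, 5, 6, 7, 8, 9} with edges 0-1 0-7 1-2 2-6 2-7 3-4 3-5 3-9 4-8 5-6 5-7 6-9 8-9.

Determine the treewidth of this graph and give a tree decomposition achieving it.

Every bag has size at most 3, so the width is 3 − 1 = 2 and tw(G) ≤ 2. Since 8–4–3–9–8 is a cycle in G, G is not acyclic. Forests are exactly the graphs of treewidth ≤ 1, so tw(G) ≥ 2. Hence tw(G) = 2 exactly.

Treewidth 2.
Bags: B1 = {4, 8, 9}  B2 = {3, 4, 9}  B3 = {3, 6, 9}  B4 = {3, 5, 6}  B5 = {2, 5, 6}  B6 = {2, 5, 7}  B7 = {1, 2, 7}  B8 = {0, 1, 7}
Tree: B1–B2, B2–B3, B3–B4, B4–B5, B5–B6, B6–B7, B7–B8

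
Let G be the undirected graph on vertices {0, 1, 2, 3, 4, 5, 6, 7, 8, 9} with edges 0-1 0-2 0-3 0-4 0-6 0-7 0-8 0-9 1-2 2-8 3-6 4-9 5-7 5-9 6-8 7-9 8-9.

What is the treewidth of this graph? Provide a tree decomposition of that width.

Each bag holds 3 vertices, so the decomposition has width 2, which upper-bounds the treewidth. For the lower bound, the 3 vertices {0, 1, 2} are pairwise adjacent, and any tree decomposition puts a clique entirely inside one bag — forcing width ≥ 2. Combining the bounds, tw(G) = 2.

Treewidth 2.
Bags: B1 = {0, 8, 9}  B2 = {0, 2, 8}  B3 = {0, 7, 9}  B4 = {0, 6, 8}  B5 = {0, 1, 2}  B6 = {0, 4, 9}  B7 = {0, 3, 6}  B8 = {5, 7, 9}
Tree: B1–B2, B1–B3, B1–B4, B2–B5, B3–B6, B4–B7, B3–B8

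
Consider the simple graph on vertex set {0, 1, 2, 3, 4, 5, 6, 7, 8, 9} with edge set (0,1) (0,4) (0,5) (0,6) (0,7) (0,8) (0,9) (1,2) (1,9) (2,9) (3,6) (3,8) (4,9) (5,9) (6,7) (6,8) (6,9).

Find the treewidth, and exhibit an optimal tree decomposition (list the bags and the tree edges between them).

Treewidth 2.
One optimal decomposition is:
Bags: B1 = {0, 1, 9}  B2 = {0, 6, 9}  B3 = {0, 6, 8}  B4 = {3, 6, 8}  B5 = {0, 4, 9}  B6 = {0, 6, 7}  B7 = {0, 5, 9}  B8 = {1, 2, 9}
Tree: B1–B2, B2–B3, B3–B4, B2–B5, B3–B6, B2–B7, B1–B8

Each bag holds 3 vertices, so the decomposition has width 2, which upper-bounds the treewidth. Conversely, {0, 6, 8} is a clique of size 3, and the vertices of any clique must share a bag in every tree decomposition; so some bag has ≥ 3 vertices and tw(G) ≥ 2. Combining the bounds, tw(G) = 2.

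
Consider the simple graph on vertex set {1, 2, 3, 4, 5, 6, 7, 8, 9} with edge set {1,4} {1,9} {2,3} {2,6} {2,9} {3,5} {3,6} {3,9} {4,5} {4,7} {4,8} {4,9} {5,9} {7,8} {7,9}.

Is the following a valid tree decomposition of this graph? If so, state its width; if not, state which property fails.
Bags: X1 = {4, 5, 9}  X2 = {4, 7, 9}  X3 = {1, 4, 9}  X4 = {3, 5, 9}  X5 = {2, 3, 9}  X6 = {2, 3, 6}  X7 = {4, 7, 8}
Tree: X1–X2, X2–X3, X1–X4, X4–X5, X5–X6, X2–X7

Checking the three conditions: (i) the bags cover all of {1, 2, 3, 4, 5, 6, 7, 8, 9}; (ii) for each edge, some bag contains both endpoints; (iii) the bags containing any fixed vertex form a subtree. All hold, so the decomposition is valid with width 3 − 1 = 2.

Yes; width 2.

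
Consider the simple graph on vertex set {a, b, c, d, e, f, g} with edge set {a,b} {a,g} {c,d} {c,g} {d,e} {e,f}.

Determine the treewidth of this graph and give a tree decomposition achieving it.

Treewidth 1.
One optimal decomposition is:
Bags: B1 = {a, b}  B2 = {a, g}  B3 = {c, g}  B4 = {c, d}  B5 = {d, e}  B6 = {e, f}
Tree: B1–B2, B2–B3, B3–B4, B4–B5, B5–B6

The largest bag has 2 vertices, giving width 1; this decomposition certifies tw(G) ≤ 1. Any graph with an edge has treewidth ≥ 1, and G has the edge b–a. Combining the bounds, tw(G) = 1.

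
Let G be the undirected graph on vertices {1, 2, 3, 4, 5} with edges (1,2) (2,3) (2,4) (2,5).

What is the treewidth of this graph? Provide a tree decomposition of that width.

Treewidth 1.
Bags: B1 = {2, 3}  B2 = {2, 4}  B3 = {1, 2}  B4 = {2, 5}
Tree: B1–B2, B1–B3, B1–B4

The largest bag has 2 vertices, giving width 1; this decomposition certifies tw(G) ≤ 1. Any graph with an edge has treewidth ≥ 1, and G has the edge 2–3. Therefore the treewidth is 1.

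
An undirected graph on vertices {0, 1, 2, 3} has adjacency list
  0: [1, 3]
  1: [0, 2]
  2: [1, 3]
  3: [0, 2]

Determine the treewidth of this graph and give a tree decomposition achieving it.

Treewidth 2.
Bags: B1 = {0, 1, 2}  B2 = {0, 2, 3}
Tree: B1–B2

The largest bag has 3 vertices, giving width 2; this decomposition certifies tw(G) ≤ 2. For the lower bound, G contains the cycle 2–1–0–3–2, so G is not a forest; only forests have treewidth ≤ 1, hence tw(G) ≥ 2. Hence tw(G) = 2 exactly.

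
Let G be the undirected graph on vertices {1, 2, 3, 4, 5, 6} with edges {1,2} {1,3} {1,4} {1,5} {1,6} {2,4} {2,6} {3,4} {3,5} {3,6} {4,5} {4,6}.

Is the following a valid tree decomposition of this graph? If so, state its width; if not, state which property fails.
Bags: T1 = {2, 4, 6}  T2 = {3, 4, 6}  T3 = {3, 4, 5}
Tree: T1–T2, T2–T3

No — vertex 1 appears in no bag.

A tree decomposition must satisfy three properties: every vertex lies in some bag; for every edge, both endpoints lie together in some bag; and for every vertex, the bags containing it form a connected subtree. Here vertex 1 appears in no bag, so the decomposition is invalid.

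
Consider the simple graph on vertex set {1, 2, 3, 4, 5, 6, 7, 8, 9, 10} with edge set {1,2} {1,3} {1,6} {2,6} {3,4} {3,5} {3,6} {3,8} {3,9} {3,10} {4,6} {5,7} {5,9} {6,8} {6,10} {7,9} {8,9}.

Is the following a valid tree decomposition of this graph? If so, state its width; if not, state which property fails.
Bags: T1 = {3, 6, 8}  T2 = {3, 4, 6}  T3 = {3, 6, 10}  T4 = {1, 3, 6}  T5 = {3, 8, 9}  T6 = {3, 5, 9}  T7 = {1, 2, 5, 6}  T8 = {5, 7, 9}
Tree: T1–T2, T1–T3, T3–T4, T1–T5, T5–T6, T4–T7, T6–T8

No — bags containing vertex 5 are not connected in the tree.

A tree decomposition must satisfy three properties: every vertex lies in some bag; for every edge, both endpoints lie together in some bag; and for every vertex, the bags containing it form a connected subtree. Here bags containing vertex 5 are not connected in the tree, so the decomposition is invalid.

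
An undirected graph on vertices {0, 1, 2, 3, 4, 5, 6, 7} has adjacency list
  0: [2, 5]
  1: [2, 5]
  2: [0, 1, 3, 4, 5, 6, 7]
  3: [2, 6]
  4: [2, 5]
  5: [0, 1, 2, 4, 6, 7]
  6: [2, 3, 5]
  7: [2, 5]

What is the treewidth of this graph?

A width-2 tree decomposition is:
Bags: B1 = {2, 5, 7}  B2 = {1, 2, 5}  B3 = {0, 2, 5}  B4 = {2, 5, 6}  B5 = {2, 3, 6}  B6 = {2, 4, 5}
Tree: B1–B2, B2–B3, B2–B4, B4–B5, B2–B6
The largest bag has 3 vertices, giving width 2; this decomposition certifies tw(G) ≤ 2. On the other hand G contains the 3-clique {2, 3, 6}. A clique must lie in a single bag of any decomposition, so no decomposition can have width below 2. Therefore the treewidth is 2.

2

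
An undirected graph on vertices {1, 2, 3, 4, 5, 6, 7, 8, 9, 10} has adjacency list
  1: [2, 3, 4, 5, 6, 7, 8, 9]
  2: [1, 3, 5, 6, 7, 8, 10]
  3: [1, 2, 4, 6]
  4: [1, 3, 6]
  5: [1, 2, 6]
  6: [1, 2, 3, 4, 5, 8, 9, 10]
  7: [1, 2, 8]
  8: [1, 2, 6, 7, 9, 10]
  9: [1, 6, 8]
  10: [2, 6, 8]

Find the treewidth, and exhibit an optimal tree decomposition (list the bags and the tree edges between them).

Treewidth 3.
One optimal decomposition is:
Bags: B1 = {2, 6, 8, 10}  B2 = {1, 2, 6, 8}  B3 = {1, 2, 7, 8}  B4 = {1, 2, 5, 6}  B5 = {1, 2, 3, 6}  B6 = {1, 3, 4, 6}  B7 = {1, 6, 8, 9}
Tree: B1–B2, B2–B3, B2–B4, B2–B5, B5–B6, B2–B7

Every bag has size at most 4, so the width is 4 − 1 = 3 and tw(G) ≤ 3. On the other hand G contains the 4-clique {1, 6, 8, 9}. A clique must lie in a single bag of any decomposition, so no decomposition can have width below 3. Combining the bounds, tw(G) = 3.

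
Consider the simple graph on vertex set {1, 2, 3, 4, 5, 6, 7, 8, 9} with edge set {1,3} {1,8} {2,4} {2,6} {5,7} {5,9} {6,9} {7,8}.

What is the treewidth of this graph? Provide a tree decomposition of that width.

Treewidth 1.
One optimal decomposition is:
Bags: B1 = {1, 3}  B2 = {1, 8}  B3 = {7, 8}  B4 = {5, 7}  B5 = {5, 9}  B6 = {6, 9}  B7 = {2, 6}  B8 = {2, 4}
Tree: B1–B2, B2–B3, B3–B4, B4–B5, B5–B6, B6–B7, B7–B8

Each bag holds 2 vertices, so the decomposition has width 1, which upper-bounds the treewidth. G has an edge, so its treewidth is at least 1. Combining the bounds, tw(G) = 1.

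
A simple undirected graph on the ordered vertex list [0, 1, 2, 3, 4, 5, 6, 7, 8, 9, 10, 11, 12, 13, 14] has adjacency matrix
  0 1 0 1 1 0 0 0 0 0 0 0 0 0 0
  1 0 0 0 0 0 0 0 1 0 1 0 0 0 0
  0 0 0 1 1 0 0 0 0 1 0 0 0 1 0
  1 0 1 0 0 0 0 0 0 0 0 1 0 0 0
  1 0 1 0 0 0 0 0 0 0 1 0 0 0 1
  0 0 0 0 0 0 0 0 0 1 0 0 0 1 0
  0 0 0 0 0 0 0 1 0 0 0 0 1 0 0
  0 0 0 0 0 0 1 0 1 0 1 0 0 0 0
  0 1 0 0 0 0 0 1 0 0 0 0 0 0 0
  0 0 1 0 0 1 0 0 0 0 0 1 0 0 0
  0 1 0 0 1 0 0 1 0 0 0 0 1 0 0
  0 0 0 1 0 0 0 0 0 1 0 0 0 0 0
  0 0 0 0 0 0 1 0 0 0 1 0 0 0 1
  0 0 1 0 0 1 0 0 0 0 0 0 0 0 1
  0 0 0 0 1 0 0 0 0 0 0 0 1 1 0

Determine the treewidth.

3

A width-3 tree decomposition is:
Bags: B1 = {6, 7, 8, 12}  B2 = {7, 8, 10, 12}  B3 = {1, 8, 10, 12}  B4 = {1, 10, 12, 14}  B5 = {1, 4, 10, 14}  B6 = {0, 1, 4, 14}  B7 = {0, 4, 13, 14}  B8 = {0, 2, 4, 13}  B9 = {0, 2, 3, 13}  B10 = {2, 3, 5, 13}  B11 = {2, 3, 5, 9}  B12 = {3, 5, 9, 11}
Tree: B1–B2, B2–B3, B3–B4, B4–B5, B5–B6, B6–B7, B7–B8, B8–B9, B9–B10, B10–B11, B11–B12
Each bag holds 4 vertices, so the decomposition has width 3, which upper-bounds the treewidth. For the lower bound: the 4 vertex sets {6,7,8}, {12}, {10}, {0,1,4,14} are disjoint, each induces a connected subgraph, and every pair is joined by at least one edge of G. Contracting each set to a single vertex therefore yields K_{4} as a minor, and since treewidth is minor-monotone, tw(G) ≥ tw(K_{4}) = 3. Combining the bounds, tw(G) = 3.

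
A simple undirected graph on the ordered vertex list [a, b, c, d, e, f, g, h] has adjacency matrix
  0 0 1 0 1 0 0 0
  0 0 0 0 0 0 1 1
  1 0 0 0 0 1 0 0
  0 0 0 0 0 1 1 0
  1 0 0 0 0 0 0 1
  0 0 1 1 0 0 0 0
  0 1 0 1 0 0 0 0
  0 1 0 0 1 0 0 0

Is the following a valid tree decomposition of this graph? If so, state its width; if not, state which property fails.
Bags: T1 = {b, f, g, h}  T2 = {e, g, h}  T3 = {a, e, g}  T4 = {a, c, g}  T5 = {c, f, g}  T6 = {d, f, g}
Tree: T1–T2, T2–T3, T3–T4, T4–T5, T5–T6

A tree decomposition must satisfy three properties: every vertex lies in some bag; for every edge, both endpoints lie together in some bag; and for every vertex, the bags containing it form a connected subtree. Here bags containing vertex f are not connected in the tree, so the decomposition is invalid.

No — bags containing vertex f are not connected in the tree.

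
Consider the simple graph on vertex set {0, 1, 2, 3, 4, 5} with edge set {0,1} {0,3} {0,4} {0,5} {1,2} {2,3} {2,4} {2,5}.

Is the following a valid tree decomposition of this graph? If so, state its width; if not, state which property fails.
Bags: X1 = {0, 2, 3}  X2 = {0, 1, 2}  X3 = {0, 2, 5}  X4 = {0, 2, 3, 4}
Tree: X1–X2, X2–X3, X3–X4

A tree decomposition must satisfy three properties: every vertex lies in some bag; for every edge, both endpoints lie together in some bag; and for every vertex, the bags containing it form a connected subtree. Here bags containing vertex 3 are not connected in the tree, so the decomposition is invalid.

No — bags containing vertex 3 are not connected in the tree.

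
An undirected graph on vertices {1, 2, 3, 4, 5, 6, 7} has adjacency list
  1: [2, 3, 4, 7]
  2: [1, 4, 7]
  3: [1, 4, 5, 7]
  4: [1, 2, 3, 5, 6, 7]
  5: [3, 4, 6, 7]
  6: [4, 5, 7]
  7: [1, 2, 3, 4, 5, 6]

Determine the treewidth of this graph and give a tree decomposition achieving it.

Treewidth 3.
One optimal decomposition is:
Bags: B1 = {1, 2, 4, 7}  B2 = {1, 3, 4, 7}  B3 = {3, 4, 5, 7}  B4 = {4, 5, 6, 7}
Tree: B1–B2, B2–B3, B3–B4

The largest bag has 4 vertices, giving width 3; this decomposition certifies tw(G) ≤ 3. On the other hand G contains the 4-clique {1, 2, 4, 7}. A clique must lie in a single bag of any decomposition, so no decomposition can have width below 3. The upper and lower bounds meet at 3, so that is the treewidth.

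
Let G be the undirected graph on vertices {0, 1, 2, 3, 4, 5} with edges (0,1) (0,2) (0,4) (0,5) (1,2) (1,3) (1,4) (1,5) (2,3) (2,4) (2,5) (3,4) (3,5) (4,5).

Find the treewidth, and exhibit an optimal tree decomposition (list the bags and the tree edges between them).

Every bag has size at most 5, so the width is 5 − 1 = 4 and tw(G) ≤ 4. Conversely, {0, 1, 2, 4, 5} is a clique of size 5, and the vertices of any clique must share a bag in every tree decomposition; so some bag has ≥ 5 vertices and tw(G) ≥ 4. Therefore the treewidth is 4.

Treewidth 4.
One such decomposition:
Bags: B1 = {0, 1, 2, 4, 5}  B2 = {1, 2, 3, 4, 5}
Tree: B1–B2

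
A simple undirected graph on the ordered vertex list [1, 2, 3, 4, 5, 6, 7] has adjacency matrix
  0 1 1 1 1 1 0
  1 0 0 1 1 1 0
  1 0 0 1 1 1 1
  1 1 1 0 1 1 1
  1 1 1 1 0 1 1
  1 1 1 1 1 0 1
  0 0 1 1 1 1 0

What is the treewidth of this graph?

4

A width-4 tree decomposition is:
Bags: B1 = {1, 3, 4, 5, 6}  B2 = {1, 2, 4, 5, 6}  B3 = {3, 4, 5, 6, 7}
Tree: B1–B2, B1–B3
The largest bag has 5 vertices, giving width 4; this decomposition certifies tw(G) ≤ 4. Conversely, {1, 2, 4, 5, 6} is a clique of size 5, and the vertices of any clique must share a bag in every tree decomposition; so some bag has ≥ 5 vertices and tw(G) ≥ 4. Hence tw(G) = 4 exactly.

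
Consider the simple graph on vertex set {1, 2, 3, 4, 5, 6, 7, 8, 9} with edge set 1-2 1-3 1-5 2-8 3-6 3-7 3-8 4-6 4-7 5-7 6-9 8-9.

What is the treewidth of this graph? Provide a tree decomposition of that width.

Treewidth 3.
One optimal decomposition is:
Bags: B1 = {1, 4, 5, 7}  B2 = {1, 3, 4, 7}  B3 = {1, 3, 4, 6}  B4 = {1, 2, 3, 6}  B5 = {2, 3, 6, 8}  B6 = {2, 6, 8, 9}
Tree: B1–B2, B2–B3, B3–B4, B4–B5, B5–B6

Each bag holds 4 vertices, so the decomposition has width 3, which upper-bounds the treewidth. For the lower bound: the 4 vertex sets {4,5,7}, {1}, {3}, {2,6,8,9} are disjoint, each induces a connected subgraph, and every pair is joined by at least one edge of G. Contracting each set to a single vertex therefore yields K_{4} as a minor, and since treewidth is minor-monotone, tw(G) ≥ tw(K_{4}) = 3. Therefore the treewidth is 3.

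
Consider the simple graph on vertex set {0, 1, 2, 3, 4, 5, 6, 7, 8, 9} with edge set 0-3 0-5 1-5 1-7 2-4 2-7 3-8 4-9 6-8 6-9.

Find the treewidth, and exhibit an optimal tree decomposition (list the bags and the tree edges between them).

Treewidth 2.
Bags: B1 = {3, 6, 8}  B2 = {0, 3, 6}  B3 = {0, 5, 6}  B4 = {1, 5, 6}  B5 = {1, 6, 7}  B6 = {2, 6, 7}  B7 = {2, 4, 6}  B8 = {4, 6, 9}
Tree: B1–B2, B2–B3, B3–B4, B4–B5, B5–B6, B6–B7, B7–B8

Every bag has size at most 3, so the width is 3 − 1 = 2 and tw(G) ≤ 2. For the lower bound, G contains the cycle 6–8–3–0–5–1–7–2–4–9–6, so G is not a forest; only forests have treewidth ≤ 1, hence tw(G) ≥ 2. Therefore the treewidth is 2.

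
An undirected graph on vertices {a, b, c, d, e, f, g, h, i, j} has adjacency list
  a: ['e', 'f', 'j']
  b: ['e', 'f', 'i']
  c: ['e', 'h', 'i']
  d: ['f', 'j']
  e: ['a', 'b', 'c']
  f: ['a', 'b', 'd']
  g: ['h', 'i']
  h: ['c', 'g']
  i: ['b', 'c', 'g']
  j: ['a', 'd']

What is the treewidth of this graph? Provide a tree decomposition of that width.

The largest bag has 3 vertices, giving width 2; this decomposition certifies tw(G) ≤ 2. The edges j–d–f–a–j form a cycle, so G is not a tree and its treewidth is at least 2. Hence tw(G) = 2 exactly.

Treewidth 2.
One such decomposition:
Bags: B1 = {a, d, j}  B2 = {a, d, f}  B3 = {a, e, f}  B4 = {b, e, f}  B5 = {b, c, e}  B6 = {b, c, i}  B7 = {c, h, i}  B8 = {g, h, i}
Tree: B1–B2, B2–B3, B3–B4, B4–B5, B5–B6, B6–B7, B7–B8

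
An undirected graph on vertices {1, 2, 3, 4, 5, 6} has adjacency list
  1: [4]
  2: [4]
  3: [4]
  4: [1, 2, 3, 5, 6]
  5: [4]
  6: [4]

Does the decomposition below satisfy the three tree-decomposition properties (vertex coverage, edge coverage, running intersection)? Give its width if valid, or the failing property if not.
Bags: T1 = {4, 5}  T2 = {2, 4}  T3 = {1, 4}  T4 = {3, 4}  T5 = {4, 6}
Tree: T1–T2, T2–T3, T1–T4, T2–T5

Yes; width 1.

Checking the three conditions: (i) the bags cover all of {1, 2, 3, 4, 5, 6}; (ii) for each edge, some bag contains both endpoints; (iii) the bags containing any fixed vertex form a subtree. All hold, so the decomposition is valid with width 2 − 1 = 1.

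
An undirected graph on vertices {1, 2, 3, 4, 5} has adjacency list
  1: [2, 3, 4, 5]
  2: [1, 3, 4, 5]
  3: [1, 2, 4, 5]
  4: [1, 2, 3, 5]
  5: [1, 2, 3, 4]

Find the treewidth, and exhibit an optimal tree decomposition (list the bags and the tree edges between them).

With just one bag of size 5, the width is 5 − 1 = 4, so tw(G) ≤ 4. For the lower bound, the 5 vertices {1, 2, 3, 4, 5} are pairwise adjacent, and any tree decomposition puts a clique entirely inside one bag — forcing width ≥ 4. Therefore the treewidth is 4.

Treewidth 4.
Bags: B1 = {1, 2, 3, 4, 5}
Tree: (single bag)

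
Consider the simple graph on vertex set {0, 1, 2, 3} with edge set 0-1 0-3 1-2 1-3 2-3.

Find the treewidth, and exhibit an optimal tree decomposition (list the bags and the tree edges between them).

Each bag holds 3 vertices, so the decomposition has width 2, which upper-bounds the treewidth. On the other hand G contains the 3-clique {0, 1, 3}. A clique must lie in a single bag of any decomposition, so no decomposition can have width below 2. Therefore the treewidth is 2.

Treewidth 2.
One such decomposition:
Bags: B1 = {1, 2, 3}  B2 = {0, 1, 3}
Tree: B1–B2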